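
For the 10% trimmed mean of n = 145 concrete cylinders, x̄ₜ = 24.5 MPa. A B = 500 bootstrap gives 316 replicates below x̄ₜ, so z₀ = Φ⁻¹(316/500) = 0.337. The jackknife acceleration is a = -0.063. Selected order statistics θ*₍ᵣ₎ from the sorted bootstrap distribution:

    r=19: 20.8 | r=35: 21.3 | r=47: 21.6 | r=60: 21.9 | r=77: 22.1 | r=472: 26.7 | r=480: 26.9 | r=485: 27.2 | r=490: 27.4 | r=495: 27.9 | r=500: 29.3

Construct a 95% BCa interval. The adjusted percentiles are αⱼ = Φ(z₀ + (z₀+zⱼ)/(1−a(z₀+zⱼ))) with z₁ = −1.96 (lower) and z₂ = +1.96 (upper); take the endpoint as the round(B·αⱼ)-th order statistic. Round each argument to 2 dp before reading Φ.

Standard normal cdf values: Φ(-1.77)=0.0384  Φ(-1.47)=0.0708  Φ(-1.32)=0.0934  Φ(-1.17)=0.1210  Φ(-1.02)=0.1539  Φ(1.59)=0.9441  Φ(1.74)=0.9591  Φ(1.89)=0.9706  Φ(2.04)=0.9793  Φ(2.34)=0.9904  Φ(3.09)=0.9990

Lower: z₀ + z₁ = 0.337 + (-1.960) = -1.623; 1 − a(z₀+z₁) = 1 − (-0.063)(-1.623) = 0.8978; argument = 0.337 + (-1.623)/0.8978 = -1.4709 → -1.47.
α₁ = Φ(-1.47) = 0.0708; rank = round(500 × 0.0708) = 35; θ*₍35₎ = 21.3.
Upper: z₀ + z₂ = 2.297; 1 − a(z₀+z₂) = 1.1447; argument = 2.3436 → 2.34; α₂ = 0.9904; rank = 495; θ*₍495₎ = 27.9.

(21.3, 27.9)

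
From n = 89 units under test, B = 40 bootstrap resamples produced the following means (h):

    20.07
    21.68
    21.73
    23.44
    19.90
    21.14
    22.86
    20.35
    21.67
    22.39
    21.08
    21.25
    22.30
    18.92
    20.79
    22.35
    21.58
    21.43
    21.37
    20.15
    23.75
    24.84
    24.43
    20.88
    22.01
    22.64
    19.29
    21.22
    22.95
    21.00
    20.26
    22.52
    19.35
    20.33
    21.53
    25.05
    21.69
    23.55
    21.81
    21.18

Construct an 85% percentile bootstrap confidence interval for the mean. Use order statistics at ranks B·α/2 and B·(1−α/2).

(19.35, 23.75)

Sorted replicates: 18.92, 19.29, 19.35, 19.90, 20.07, 20.15, 20.26, 20.33, 20.35, 20.79, 20.88, 21.00, 21.08, 21.14, 21.18, 21.22, 21.25, 21.37, 21.43, 21.53, 21.58, 21.67, 21.68, 21.69, 21.73, 21.81, 22.01, 22.30, 22.35, 22.39, 22.52, 22.64, 22.86, 22.95, 23.44, 23.55, 23.75, 24.43, 24.84, 25.05
α = 0.15; lower rank = 40 × 0.075 = 3; upper rank = 40 × 0.925 = 37.
The 3rd smallest replicate is 19.35; the 37th is 23.75.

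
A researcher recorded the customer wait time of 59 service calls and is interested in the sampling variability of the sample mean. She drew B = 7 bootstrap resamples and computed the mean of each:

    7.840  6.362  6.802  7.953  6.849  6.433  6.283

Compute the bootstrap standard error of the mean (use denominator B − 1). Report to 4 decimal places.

Bootstrap SE is the standard deviation of the 7 replicate means.
Mean of replicates: (7.840 + 6.362 + 6.802 + 7.953 + 6.849 + 6.433 + 6.283) / 7 = 48.52200 / 7 = 6.93171
Sum of squared deviations: (+0.90829)² + (−0.56971)² + (−0.12971)² + (+1.02129)² + (−0.08271)² + (−0.49871)² + (−0.64871)² = 2.88580
Variance = 2.88580 / 6 = 0.48097
SE* = √0.48097

SE* = 0.6935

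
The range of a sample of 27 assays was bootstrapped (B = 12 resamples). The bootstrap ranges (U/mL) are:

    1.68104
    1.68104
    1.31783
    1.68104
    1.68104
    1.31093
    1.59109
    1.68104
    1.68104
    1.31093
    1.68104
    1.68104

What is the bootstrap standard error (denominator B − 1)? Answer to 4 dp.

Bootstrap SE is the standard deviation of the 12 replicate ranges.
Mean of replicates: (1.68104 + 1.68104 + 1.31783 + 1.68104 + 1.68104 + 1.31093 + 1.59109 + 1.68104 + 1.68104 + 1.31093 + 1.68104 + 1.68104) / 12 = 18.979100 / 12 = 1.581592
Sum of squared deviations: (+0.099448)² + (+0.099448)² + (−0.263762)² + (+0.099448)² + (+0.099448)² + (−0.270662)² + (+0.009498)² + (+0.099448)² + (+0.099448)² + (−0.270662)² + (+0.099448)² + (+0.099448)² = 0.295296
Variance = 0.295296 / 11 = 0.026845
SE* = √0.026845

SE* = 0.1638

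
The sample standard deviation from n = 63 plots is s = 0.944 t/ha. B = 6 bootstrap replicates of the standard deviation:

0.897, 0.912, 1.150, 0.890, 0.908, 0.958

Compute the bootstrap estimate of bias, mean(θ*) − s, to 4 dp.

mean(θ*) = (0.897 + 0.912 + 1.150 + 0.890 + 0.908 + 0.958) / 6 = 0.95250
bias = 0.95250 − 0.944

bias = +0.0085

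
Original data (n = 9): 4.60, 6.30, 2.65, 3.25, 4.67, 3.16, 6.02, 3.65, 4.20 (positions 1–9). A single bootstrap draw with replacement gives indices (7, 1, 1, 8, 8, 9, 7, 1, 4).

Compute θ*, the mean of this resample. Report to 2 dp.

θ* = 4.51

Resample values: 6.02, 4.60, 4.60, 3.65, 3.65, 4.20, 6.02, 4.60, 3.25.
Mean = (6.02 + 4.60 + 4.60 + 3.65 + 3.65 + 4.20 + 6.02 + 4.60 + 3.25) / 9 = 40.590 / 9 = 4.51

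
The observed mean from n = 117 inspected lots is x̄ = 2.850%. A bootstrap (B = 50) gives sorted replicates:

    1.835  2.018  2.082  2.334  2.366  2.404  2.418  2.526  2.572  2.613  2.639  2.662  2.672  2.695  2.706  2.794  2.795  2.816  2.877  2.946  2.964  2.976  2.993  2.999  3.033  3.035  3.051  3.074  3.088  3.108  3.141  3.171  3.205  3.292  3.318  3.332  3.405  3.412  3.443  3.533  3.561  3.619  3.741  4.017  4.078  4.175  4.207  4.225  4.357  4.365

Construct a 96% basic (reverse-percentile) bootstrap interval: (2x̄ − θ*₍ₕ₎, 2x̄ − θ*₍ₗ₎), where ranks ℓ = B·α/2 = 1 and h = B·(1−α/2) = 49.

Percentile endpoints at ranks 1 and 49: θ*₍1₎ = 1.835, θ*₍49₎ = 4.357.
Basic interval reflects these around x̄:
  lower = 2 × 2.850 − 4.357 = 1.343
  upper = 2 × 2.850 − 1.835 = 3.865

(1.343, 3.865)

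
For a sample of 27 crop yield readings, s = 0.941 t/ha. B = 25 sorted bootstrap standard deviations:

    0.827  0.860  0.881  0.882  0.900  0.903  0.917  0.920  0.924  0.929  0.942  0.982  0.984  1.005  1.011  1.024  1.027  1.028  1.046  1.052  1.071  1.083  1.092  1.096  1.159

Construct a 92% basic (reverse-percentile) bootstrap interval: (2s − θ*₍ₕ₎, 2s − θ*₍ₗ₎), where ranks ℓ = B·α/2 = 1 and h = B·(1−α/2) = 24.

Percentile endpoints at ranks 1 and 24: θ*₍1₎ = 0.827, θ*₍24₎ = 1.096.
Basic interval reflects these around s:
  lower = 2 × 0.941 − 1.096 = 0.786
  upper = 2 × 0.941 − 0.827 = 1.055

(0.786, 1.055)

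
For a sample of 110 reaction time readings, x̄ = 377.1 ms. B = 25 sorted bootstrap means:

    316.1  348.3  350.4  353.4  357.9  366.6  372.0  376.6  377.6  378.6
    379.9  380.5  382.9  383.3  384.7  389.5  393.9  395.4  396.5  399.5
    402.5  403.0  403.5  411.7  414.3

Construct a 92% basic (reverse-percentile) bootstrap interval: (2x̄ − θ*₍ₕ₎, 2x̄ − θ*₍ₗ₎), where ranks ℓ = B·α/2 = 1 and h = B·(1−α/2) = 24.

(342.5, 438.1)

Percentile endpoints at ranks 1 and 24: θ*₍1₎ = 316.1, θ*₍24₎ = 411.7.
Basic interval reflects these around x̄:
  lower = 2 × 377.1 − 411.7 = 342.5
  upper = 2 × 377.1 − 316.1 = 438.1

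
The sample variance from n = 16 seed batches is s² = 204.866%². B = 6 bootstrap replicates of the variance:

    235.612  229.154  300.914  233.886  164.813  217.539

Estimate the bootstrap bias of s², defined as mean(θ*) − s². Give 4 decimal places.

mean(θ*) = (235.612 + 229.154 + 300.914 + 233.886 + 164.813 + 217.539) / 6 = 230.31967
bias = 230.31967 − 204.866

bias = +25.4537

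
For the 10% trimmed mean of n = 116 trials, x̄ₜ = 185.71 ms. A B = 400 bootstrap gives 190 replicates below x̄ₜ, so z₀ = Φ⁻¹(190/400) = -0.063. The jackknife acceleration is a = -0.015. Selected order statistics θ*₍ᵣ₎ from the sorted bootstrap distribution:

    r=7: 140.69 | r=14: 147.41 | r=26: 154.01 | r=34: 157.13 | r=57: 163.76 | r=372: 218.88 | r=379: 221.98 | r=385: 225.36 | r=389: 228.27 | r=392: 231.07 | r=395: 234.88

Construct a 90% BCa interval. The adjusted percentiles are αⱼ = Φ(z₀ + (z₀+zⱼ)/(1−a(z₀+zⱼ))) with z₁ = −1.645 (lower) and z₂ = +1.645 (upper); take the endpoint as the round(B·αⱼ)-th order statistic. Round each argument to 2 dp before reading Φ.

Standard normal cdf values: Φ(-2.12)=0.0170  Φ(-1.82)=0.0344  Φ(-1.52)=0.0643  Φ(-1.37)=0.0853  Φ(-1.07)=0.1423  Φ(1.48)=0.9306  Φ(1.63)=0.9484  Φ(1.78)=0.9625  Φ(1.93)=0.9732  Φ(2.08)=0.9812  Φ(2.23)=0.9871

(147.41, 218.88)

Lower: z₀ + z₁ = -0.063 + (-1.645) = -1.708; 1 − a(z₀+z₁) = 1 − (-0.015)(-1.708) = 0.9744; argument = -0.063 + (-1.708)/0.9744 = -1.8159 → -1.82.
α₁ = Φ(-1.82) = 0.0344; rank = round(400 × 0.0344) = 14; θ*₍14₎ = 147.41.
Upper: z₀ + z₂ = 1.582; 1 − a(z₀+z₂) = 1.0237; argument = 1.4823 → 1.48; α₂ = 0.9306; rank = 372; θ*₍372₎ = 218.88.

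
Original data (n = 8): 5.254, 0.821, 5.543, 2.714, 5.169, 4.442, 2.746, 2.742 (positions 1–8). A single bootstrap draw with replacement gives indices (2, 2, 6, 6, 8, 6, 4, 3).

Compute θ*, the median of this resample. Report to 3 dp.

θ* = 3.592

Resample values: 0.821, 0.821, 4.442, 4.442, 2.742, 4.442, 2.714, 5.543.
Sorted: 0.821, 0.821, 2.714, 2.742, 4.442, 4.442, 4.442, 5.543
Median = average of the two middle values = 3.592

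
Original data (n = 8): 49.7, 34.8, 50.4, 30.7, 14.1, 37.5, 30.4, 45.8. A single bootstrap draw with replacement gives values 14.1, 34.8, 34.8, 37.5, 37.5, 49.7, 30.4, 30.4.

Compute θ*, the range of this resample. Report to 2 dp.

θ* = 35.60

Range = 49.7 − 14.1 = 35.60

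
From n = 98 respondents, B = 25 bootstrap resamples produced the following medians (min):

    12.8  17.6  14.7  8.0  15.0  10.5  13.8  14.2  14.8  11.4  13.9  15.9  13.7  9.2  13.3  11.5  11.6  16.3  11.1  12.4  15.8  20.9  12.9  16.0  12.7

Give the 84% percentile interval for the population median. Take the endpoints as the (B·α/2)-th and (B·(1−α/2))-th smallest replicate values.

Sorted replicates: 8.0, 9.2, 10.5, 11.1, 11.4, 11.5, 11.6, 12.4, 12.7, 12.8, 12.9, 13.3, 13.7, 13.8, 13.9, 14.2, 14.7, 14.8, 15.0, 15.8, 15.9, 16.0, 16.3, 17.6, 20.9
α = 0.16; lower rank = 25 × 0.080 = 2; upper rank = 25 × 0.920 = 23.
The 2nd smallest replicate is 9.2; the 23rd is 16.3.

(9.2, 16.3)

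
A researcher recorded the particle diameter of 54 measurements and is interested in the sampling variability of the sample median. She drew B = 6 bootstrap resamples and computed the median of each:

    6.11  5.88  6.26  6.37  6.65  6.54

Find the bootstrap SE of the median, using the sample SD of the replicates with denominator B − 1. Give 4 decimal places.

Bootstrap SE is the standard deviation of the 6 replicate medians.
Mean of replicates: (6.11 + 5.88 + 6.26 + 6.37 + 6.65 + 6.54) / 6 = 37.81000 / 6 = 6.30167
Sum of squared deviations: (−0.19167)² + (−0.42167)² + (−0.04167)² + (+0.06833)² + (+0.34833)² + (+0.23833)² = 0.39908
Variance = 0.39908 / 5 = 0.07982
SE* = √0.07982

SE* = 0.2825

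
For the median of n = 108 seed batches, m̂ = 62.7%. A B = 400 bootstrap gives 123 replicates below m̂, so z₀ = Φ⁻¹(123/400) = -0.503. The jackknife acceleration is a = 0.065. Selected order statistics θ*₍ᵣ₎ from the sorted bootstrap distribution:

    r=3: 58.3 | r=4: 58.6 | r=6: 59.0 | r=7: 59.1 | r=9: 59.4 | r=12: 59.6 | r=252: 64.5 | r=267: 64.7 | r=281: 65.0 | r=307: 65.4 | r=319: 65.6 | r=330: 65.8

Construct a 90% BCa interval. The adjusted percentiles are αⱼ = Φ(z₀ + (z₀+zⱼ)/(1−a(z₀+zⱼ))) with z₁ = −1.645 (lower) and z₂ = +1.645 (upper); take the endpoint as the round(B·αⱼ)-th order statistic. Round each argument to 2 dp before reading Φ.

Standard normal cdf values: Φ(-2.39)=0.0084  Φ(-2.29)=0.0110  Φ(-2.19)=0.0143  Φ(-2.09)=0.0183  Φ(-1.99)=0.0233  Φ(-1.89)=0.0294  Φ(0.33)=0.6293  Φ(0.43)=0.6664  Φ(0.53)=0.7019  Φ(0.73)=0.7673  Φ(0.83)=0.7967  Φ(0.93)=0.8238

(58.3, 65.4)

Lower: z₀ + z₁ = -0.503 + (-1.645) = -2.148; 1 − a(z₀+z₁) = 1 − (0.065)(-2.148) = 1.1396; argument = -0.503 + (-2.148)/1.1396 = -2.3878 → -2.39.
α₁ = Φ(-2.39) = 0.0084; rank = round(400 × 0.0084) = 3; θ*₍3₎ = 58.3.
Upper: z₀ + z₂ = 1.142; 1 − a(z₀+z₂) = 0.9258; argument = 0.7306 → 0.73; α₂ = 0.7673; rank = 307; θ*₍307₎ = 65.4.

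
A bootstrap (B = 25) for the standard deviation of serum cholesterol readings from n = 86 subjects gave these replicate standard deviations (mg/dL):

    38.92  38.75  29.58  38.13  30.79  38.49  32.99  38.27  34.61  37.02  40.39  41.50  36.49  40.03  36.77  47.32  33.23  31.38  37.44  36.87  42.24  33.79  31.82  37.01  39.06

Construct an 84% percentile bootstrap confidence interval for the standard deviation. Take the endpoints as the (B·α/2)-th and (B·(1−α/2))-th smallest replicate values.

Sorted replicates: 29.58, 30.79, 31.38, 31.82, 32.99, 33.23, 33.79, 34.61, 36.49, 36.77, 36.87, 37.01, 37.02, 37.44, 38.13, 38.27, 38.49, 38.75, 38.92, 39.06, 40.03, 40.39, 41.50, 42.24, 47.32
α = 0.16; lower rank = 25 × 0.080 = 2; upper rank = 25 × 0.920 = 23.
The 2nd smallest replicate is 30.79; the 23rd is 41.50.

(30.79, 41.50)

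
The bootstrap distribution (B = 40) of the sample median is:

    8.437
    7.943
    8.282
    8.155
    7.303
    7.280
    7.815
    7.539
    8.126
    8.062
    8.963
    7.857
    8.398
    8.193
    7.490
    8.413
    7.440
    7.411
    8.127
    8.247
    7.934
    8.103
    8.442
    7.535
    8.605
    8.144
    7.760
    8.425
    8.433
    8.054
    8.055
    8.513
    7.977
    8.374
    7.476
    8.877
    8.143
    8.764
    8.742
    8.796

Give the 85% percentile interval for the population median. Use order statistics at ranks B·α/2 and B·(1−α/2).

Sorted replicates: 7.280, 7.303, 7.411, 7.440, 7.476, 7.490, 7.535, 7.539, 7.760, 7.815, 7.857, 7.934, 7.943, 7.977, 8.054, 8.055, 8.062, 8.103, 8.126, 8.127, 8.143, 8.144, 8.155, 8.193, 8.247, 8.282, 8.374, 8.398, 8.413, 8.425, 8.433, 8.437, 8.442, 8.513, 8.605, 8.742, 8.764, 8.796, 8.877, 8.963
α = 0.15; lower rank = 40 × 0.075 = 3; upper rank = 40 × 0.925 = 37.
The 3rd smallest replicate is 7.411; the 37th is 8.764.

(7.411, 8.764)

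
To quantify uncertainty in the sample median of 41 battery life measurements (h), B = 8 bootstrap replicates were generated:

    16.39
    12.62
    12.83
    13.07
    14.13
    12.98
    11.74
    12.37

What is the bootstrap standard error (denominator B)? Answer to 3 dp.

SE* = 1.340

Bootstrap SE is the standard deviation of the 8 replicate medians.
Mean of replicates: (16.39 + 12.62 + 12.83 + 13.07 + 14.13 + 12.98 + 11.74 + 12.37) / 8 = 106.1300 / 8 = 13.2662
Sum of squared deviations: (+3.1238)² + (−0.6463)² + (−0.4362)² + (−0.1962)² + (+0.8638)² + (−0.2862)² + (−1.5262)² + (−0.8963)² = 14.3650
Variance = 14.3650 / 8 = 1.7956
SE* = √1.7956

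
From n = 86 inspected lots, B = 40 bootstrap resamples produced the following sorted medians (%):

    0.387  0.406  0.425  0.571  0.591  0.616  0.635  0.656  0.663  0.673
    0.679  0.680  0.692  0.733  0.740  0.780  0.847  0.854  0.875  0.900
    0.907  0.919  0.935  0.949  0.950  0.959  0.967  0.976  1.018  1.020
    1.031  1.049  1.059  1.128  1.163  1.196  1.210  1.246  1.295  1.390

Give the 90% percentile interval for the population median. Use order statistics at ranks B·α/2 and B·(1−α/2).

(0.406, 1.246)

α = 0.10; lower rank = 40 × 0.050 = 2; upper rank = 40 × 0.950 = 38.
The 2nd smallest replicate is 0.406; the 38th is 1.246.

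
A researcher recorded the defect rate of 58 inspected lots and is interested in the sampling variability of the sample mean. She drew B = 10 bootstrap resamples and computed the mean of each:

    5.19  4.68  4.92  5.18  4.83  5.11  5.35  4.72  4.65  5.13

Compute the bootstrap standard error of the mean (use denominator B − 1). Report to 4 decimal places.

Bootstrap SE is the standard deviation of the 10 replicate means.
Mean of replicates: (5.19 + 4.68 + 4.92 + 5.18 + 4.83 + 5.11 + 5.35 + 4.72 + 4.65 + 5.13) / 10 = 49.760000 / 10 = 4.976000
Sum of squared deviations: (+0.214000)² + (−0.296000)² + (−0.056000)² + (+0.204000)² + (−0.146000)² + (+0.134000)² + (+0.374000)² + (−0.256000)² + (−0.326000)² + (+0.154000)² = 0.552840
Variance = 0.552840 / 9 = 0.061427
SE* = √0.061427

SE* = 0.2478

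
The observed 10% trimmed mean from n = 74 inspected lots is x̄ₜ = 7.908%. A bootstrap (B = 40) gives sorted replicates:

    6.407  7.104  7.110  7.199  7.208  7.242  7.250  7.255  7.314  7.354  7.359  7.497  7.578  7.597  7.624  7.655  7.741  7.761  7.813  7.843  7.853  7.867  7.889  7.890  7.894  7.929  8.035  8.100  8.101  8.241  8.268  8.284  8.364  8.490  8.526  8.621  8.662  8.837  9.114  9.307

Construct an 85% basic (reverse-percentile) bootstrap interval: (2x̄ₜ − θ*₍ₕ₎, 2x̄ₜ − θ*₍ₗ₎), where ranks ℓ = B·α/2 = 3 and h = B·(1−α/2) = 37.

Percentile endpoints at ranks 3 and 37: θ*₍3₎ = 7.110, θ*₍37₎ = 8.662.
Basic interval reflects these around x̄ₜ:
  lower = 2 × 7.908 − 8.662 = 7.154
  upper = 2 × 7.908 − 7.110 = 8.706

(7.154, 8.706)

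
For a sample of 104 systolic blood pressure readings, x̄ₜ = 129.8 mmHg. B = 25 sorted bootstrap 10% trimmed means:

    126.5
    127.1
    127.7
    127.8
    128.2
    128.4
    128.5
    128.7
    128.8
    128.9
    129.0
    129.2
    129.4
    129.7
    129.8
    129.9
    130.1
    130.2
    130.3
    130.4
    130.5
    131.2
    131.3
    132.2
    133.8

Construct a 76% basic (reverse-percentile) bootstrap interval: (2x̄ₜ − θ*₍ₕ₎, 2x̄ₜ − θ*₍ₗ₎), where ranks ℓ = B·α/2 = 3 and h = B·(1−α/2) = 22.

Percentile endpoints at ranks 3 and 22: θ*₍3₎ = 127.7, θ*₍22₎ = 131.2.
Basic interval reflects these around x̄ₜ:
  lower = 2 × 129.8 − 131.2 = 128.4
  upper = 2 × 129.8 − 127.7 = 131.9

(128.4, 131.9)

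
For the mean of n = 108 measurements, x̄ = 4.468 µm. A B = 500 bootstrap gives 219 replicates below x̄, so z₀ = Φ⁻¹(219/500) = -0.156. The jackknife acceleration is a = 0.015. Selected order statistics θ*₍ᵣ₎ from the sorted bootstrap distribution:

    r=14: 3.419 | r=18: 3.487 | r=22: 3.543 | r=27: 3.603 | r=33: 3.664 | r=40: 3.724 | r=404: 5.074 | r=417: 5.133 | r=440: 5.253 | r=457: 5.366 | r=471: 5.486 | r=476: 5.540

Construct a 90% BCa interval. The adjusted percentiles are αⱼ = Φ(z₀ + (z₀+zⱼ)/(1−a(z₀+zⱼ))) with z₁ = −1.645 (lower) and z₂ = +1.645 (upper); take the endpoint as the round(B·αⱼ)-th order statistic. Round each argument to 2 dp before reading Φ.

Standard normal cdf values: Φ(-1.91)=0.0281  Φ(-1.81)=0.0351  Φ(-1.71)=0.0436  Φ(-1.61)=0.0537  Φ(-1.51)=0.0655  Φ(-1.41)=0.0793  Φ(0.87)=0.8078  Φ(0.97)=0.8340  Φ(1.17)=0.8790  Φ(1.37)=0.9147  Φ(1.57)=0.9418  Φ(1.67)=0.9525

Lower: z₀ + z₁ = -0.156 + (-1.645) = -1.801; 1 − a(z₀+z₁) = 1 − (0.015)(-1.801) = 1.0270; argument = -0.156 + (-1.801)/1.0270 = -1.9096 → -1.91.
α₁ = Φ(-1.91) = 0.0281; rank = round(500 × 0.0281) = 14; θ*₍14₎ = 3.419.
Upper: z₀ + z₂ = 1.489; 1 − a(z₀+z₂) = 0.9777; argument = 1.3670 → 1.37; α₂ = 0.9147; rank = 457; θ*₍457₎ = 5.366.

(3.419, 5.366)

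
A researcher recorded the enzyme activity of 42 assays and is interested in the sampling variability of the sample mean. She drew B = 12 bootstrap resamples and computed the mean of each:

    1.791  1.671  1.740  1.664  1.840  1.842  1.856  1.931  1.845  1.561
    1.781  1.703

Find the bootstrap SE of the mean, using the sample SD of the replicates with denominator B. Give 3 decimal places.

Bootstrap SE is the standard deviation of the 12 replicate means.
Mean of replicates: (1.791 + 1.671 + 1.740 + 1.664 + 1.840 + 1.842 + 1.856 + 1.931 + 1.845 + 1.561 + 1.781 + 1.703) / 12 = 21.2250 / 12 = 1.7688
Sum of squared deviations: (+0.0222)² + (−0.0978)² + (−0.0288)² + (−0.1048)² + (+0.0713)² + (+0.0733)² + (+0.0873)² + (+0.1623)² + (+0.0762)² + (−0.2078)² + (+0.0122)² + (−0.0657)² = 0.1197
Variance = 0.1197 / 12 = 0.0100
SE* = √0.0100

SE* = 0.100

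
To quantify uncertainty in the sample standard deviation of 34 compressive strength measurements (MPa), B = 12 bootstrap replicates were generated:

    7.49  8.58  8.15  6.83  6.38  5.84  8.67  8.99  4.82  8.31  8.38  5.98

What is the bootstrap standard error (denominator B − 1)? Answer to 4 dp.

Bootstrap SE is the standard deviation of the 12 replicate standard deviations.
Mean of replicates: (7.49 + 8.58 + 8.15 + 6.83 + 6.38 + 5.84 + 8.67 + 8.99 + 4.82 + 8.31 + 8.38 + 5.98) / 12 = 88.42000 / 12 = 7.36833
Sum of squared deviations: (+0.12167)² + (+1.21167)² + (+0.78167)² + (−0.53833)² + (−0.98833)² + (−1.52833)² + (+1.30167)² + (+1.62167)² + (−2.54833)² + (+0.94167)² + (+1.01167)² + (−1.38833)² = 20.35217
Variance = 20.35217 / 11 = 1.85020
SE* = √1.85020

SE* = 1.3602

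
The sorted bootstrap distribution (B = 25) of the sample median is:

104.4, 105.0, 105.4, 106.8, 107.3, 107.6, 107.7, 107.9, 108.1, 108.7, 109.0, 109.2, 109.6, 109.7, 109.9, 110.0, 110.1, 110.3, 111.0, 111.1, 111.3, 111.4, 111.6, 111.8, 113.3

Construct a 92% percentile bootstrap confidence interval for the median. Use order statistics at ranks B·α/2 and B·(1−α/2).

α = 0.08; lower rank = 25 × 0.040 = 1; upper rank = 25 × 0.960 = 24.
The 1st smallest replicate is 104.4; the 24th is 111.8.

(104.4, 111.8)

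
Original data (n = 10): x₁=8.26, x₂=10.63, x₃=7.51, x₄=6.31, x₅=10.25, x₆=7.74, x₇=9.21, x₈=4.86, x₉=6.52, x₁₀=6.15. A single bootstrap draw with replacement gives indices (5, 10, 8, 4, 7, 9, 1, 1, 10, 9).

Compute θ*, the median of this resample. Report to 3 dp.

θ* = 6.520

Resample values: 10.25, 6.15, 4.86, 6.31, 9.21, 6.52, 8.26, 8.26, 6.15, 6.52.
Sorted: 4.86, 6.15, 6.15, 6.31, 6.52, 6.52, 8.26, 8.26, 9.21, 10.25
Median = average of the two middle values = 6.520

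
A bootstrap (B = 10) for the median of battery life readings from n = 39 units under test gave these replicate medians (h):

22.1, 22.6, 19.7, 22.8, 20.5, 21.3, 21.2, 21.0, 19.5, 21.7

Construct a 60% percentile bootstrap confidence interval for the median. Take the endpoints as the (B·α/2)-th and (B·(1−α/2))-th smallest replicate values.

Sorted replicates: 19.5, 19.7, 20.5, 21.0, 21.2, 21.3, 21.7, 22.1, 22.6, 22.8
α = 0.40; lower rank = 10 × 0.200 = 2; upper rank = 10 × 0.800 = 8.
The 2nd smallest replicate is 19.7; the 8th is 22.1.

(19.7, 22.1)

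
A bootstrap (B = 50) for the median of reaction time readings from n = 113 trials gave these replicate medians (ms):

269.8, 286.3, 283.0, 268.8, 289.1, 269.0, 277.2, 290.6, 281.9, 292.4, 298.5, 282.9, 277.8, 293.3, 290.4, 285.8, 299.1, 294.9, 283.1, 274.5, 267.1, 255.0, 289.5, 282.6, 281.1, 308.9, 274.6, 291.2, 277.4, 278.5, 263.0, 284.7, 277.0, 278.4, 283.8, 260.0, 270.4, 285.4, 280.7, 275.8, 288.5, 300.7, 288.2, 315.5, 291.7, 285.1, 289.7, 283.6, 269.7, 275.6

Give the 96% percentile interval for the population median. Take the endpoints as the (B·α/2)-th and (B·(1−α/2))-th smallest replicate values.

Sorted replicates: 255.0, 260.0, 263.0, 267.1, 268.8, 269.0, 269.7, 269.8, 270.4, 274.5, 274.6, 275.6, 275.8, 277.0, 277.2, 277.4, 277.8, 278.4, 278.5, 280.7, 281.1, 281.9, 282.6, 282.9, 283.0, 283.1, 283.6, 283.8, 284.7, 285.1, 285.4, 285.8, 286.3, 288.2, 288.5, 289.1, 289.5, 289.7, 290.4, 290.6, 291.2, 291.7, 292.4, 293.3, 294.9, 298.5, 299.1, 300.7, 308.9, 315.5
α = 0.04; lower rank = 50 × 0.020 = 1; upper rank = 50 × 0.980 = 49.
The 1st smallest replicate is 255.0; the 49th is 308.9.

(255.0, 308.9)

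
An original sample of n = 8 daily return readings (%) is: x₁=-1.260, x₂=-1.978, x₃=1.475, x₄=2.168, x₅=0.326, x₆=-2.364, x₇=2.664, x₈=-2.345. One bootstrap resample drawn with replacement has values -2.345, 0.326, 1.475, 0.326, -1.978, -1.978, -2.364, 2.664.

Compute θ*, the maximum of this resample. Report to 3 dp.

Maximum = 2.664

θ* = 2.664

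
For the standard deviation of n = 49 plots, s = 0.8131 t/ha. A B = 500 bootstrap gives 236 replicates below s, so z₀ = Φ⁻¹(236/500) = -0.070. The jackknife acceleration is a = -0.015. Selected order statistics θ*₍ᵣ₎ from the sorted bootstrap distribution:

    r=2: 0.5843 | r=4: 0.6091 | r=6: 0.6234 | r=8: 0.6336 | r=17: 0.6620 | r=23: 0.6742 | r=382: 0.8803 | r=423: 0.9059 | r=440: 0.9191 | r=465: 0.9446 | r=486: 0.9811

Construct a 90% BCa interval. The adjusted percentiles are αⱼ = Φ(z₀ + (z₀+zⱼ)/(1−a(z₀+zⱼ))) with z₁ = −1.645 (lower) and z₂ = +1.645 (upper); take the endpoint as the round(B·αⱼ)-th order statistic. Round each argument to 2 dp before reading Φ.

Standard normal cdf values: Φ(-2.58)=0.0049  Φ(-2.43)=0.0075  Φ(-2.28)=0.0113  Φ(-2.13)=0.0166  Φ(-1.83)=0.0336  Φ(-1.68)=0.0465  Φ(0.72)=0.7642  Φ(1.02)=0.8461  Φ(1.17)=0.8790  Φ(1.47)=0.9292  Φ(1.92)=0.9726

(0.6620, 0.9446)

Lower: z₀ + z₁ = -0.070 + (-1.645) = -1.715; 1 − a(z₀+z₁) = 1 − (-0.015)(-1.715) = 0.9743; argument = -0.070 + (-1.715)/0.9743 = -1.8303 → -1.83.
α₁ = Φ(-1.83) = 0.0336; rank = round(500 × 0.0336) = 17; θ*₍17₎ = 0.6620.
Upper: z₀ + z₂ = 1.575; 1 − a(z₀+z₂) = 1.0236; argument = 1.4686 → 1.47; α₂ = 0.9292; rank = 465; θ*₍465₎ = 0.9446.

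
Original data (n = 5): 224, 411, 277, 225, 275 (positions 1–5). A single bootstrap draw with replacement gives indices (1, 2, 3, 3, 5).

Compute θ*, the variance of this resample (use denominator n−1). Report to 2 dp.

θ* = 4880.20

Resample values: 224, 411, 277, 277, 275.
Mean = 292.8000; sum of squared deviations = 19520.8000
s² = 19520.8000 / 4 = 4880.2000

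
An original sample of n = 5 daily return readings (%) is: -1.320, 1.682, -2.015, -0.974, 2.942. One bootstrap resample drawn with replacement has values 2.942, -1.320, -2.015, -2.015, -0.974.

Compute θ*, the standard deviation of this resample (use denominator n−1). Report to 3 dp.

Mean = -0.6764; sum of squared deviations = 17.1793
s² = 17.1793 / 4 = 4.2948
s = √4.2948 = 2.072

θ* = 2.072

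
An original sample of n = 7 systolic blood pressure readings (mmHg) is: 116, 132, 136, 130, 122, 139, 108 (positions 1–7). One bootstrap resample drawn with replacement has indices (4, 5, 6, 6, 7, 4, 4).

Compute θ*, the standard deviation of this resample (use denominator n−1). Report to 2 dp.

Resample values: 130, 122, 139, 139, 108, 130, 130.
Mean = 128.2857; sum of squared deviations = 689.4286
s² = 689.4286 / 6 = 114.9048
s = √114.9048 = 10.72

θ* = 10.72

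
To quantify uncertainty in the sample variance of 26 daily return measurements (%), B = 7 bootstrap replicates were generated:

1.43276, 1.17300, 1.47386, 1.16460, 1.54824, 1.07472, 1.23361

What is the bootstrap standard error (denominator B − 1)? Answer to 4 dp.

Bootstrap SE is the standard deviation of the 7 replicate variances.
Mean of replicates: (1.43276 + 1.17300 + 1.47386 + 1.16460 + 1.54824 + 1.07472 + 1.23361) / 7 = 9.100790 / 7 = 1.300113
Sum of squared deviations: (+0.132647)² + (−0.127113)² + (+0.173747)² + (−0.135513)² + (+0.248127)² + (−0.225393)² + (−0.066503)² = 0.199096
Variance = 0.199096 / 6 = 0.033183
SE* = √0.033183

SE* = 0.1822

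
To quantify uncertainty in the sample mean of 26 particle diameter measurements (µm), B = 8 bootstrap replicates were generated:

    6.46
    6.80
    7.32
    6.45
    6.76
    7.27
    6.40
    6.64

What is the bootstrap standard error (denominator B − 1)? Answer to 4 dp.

Bootstrap SE is the standard deviation of the 8 replicate means.
Mean of replicates: (6.46 + 6.80 + 7.32 + 6.45 + 6.76 + 7.27 + 6.40 + 6.64) / 8 = 54.10000 / 8 = 6.76250
Sum of squared deviations: (−0.30250)² + (+0.03750)² + (+0.55750)² + (−0.31250)² + (−0.00250)² + (+0.50750)² + (−0.36250)² + (−0.12250)² = 0.90535
Variance = 0.90535 / 7 = 0.12934
SE* = √0.12934

SE* = 0.3596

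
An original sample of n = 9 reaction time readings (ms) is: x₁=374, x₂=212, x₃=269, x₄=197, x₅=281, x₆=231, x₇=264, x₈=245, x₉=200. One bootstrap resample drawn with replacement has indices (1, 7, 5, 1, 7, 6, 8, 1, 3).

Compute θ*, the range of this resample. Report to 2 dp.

Resample values: 374, 264, 281, 374, 264, 231, 245, 374, 269.
Range = 374 − 231 = 143.00

θ* = 143.00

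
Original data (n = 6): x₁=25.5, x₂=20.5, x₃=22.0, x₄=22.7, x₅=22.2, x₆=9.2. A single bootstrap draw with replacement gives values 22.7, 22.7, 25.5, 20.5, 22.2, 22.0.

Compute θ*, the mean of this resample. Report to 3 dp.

θ* = 22.600

Mean = (22.7 + 22.7 + 25.5 + 20.5 + 22.2 + 22.0) / 6 = 135.60 / 6 = 22.600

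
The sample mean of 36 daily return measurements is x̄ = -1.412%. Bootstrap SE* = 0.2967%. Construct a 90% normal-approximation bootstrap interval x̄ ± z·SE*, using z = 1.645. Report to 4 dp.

Margin = 1.645 × 0.2967 = 0.48807
Interval: -1.412 ± 0.48807

(-1.9001, -0.9239)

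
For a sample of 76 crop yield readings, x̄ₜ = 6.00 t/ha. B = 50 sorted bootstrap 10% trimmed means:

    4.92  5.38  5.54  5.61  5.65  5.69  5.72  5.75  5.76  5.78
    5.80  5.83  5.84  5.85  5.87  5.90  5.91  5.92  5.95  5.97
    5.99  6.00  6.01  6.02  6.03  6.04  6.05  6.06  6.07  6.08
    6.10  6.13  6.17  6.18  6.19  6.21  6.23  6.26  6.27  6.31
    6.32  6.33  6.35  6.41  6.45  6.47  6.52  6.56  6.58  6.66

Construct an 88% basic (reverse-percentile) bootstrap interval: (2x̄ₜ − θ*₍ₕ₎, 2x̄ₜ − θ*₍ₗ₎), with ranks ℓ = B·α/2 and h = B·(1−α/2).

(5.48, 6.46)

Percentile endpoints at ranks 3 and 47: θ*₍3₎ = 5.54, θ*₍47₎ = 6.52.
Basic interval reflects these around x̄ₜ:
  lower = 2 × 6.00 − 6.52 = 5.48
  upper = 2 × 6.00 − 5.54 = 6.46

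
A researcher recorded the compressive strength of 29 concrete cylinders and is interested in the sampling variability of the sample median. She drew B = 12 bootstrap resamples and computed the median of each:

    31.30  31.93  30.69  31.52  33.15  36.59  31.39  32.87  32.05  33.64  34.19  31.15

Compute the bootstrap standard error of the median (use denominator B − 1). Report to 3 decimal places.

Bootstrap SE is the standard deviation of the 12 replicate medians.
Mean of replicates: (31.30 + 31.93 + 30.69 + 31.52 + 33.15 + 36.59 + 31.39 + 32.87 + 32.05 + 33.64 + 34.19 + 31.15) / 12 = 390.4700 / 12 = 32.5392
Sum of squared deviations: (−1.2392)² + (−0.6092)² + (−1.8492)² + (−1.0192)² + (+0.6108)² + (+4.0508)² + (−1.1492)² + (+0.3308)² + (−0.4892)² + (+1.1008)² + (+1.6508)² + (−1.3892)² = 30.6833
Variance = 30.6833 / 11 = 2.7894
SE* = √2.7894

SE* = 1.670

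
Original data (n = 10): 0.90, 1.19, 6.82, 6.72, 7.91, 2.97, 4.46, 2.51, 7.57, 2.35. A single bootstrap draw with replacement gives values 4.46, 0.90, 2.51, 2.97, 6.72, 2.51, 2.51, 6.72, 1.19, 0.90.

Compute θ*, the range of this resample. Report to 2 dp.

Range = 6.72 − 0.90 = 5.82

θ* = 5.82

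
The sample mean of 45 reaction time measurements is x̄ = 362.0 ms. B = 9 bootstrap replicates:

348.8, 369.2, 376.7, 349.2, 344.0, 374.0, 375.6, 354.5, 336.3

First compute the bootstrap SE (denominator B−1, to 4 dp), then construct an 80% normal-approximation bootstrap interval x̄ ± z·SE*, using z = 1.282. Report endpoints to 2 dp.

(342.36, 381.64)

Mean of replicates = 358.7000; sum of squared deviations = 1877.7000; SE* = √(1877.7000/8) = 15.3203
Margin = 1.282 × 15.3203 = 19.641
Interval: 362.0 ± 19.641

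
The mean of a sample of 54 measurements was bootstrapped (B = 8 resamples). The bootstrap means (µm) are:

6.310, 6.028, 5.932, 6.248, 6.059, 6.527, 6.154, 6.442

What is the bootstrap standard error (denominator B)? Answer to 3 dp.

SE* = 0.194

Bootstrap SE is the standard deviation of the 8 replicate means.
Mean of replicates: (6.310 + 6.028 + 5.932 + 6.248 + 6.059 + 6.527 + 6.154 + 6.442) / 8 = 49.7000 / 8 = 6.2125
Sum of squared deviations: (+0.0975)² + (−0.1845)² + (−0.2805)² + (+0.0355)² + (−0.1535)² + (+0.3145)² + (−0.0585)² + (+0.2295)² = 0.3021
Variance = 0.3021 / 8 = 0.0378
SE* = √0.0378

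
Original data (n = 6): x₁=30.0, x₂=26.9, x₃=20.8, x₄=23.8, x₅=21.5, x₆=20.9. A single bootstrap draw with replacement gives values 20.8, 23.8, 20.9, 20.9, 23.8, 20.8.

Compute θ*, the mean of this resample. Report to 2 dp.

Mean = (20.8 + 23.8 + 20.9 + 20.9 + 23.8 + 20.8) / 6 = 131.00 / 6 = 21.83

θ* = 21.83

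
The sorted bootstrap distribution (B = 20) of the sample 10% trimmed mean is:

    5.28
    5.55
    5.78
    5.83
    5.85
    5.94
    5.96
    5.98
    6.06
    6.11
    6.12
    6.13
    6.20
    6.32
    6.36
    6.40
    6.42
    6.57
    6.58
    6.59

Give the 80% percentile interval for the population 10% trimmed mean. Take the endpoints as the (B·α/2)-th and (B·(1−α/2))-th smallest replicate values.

α = 0.20; lower rank = 20 × 0.100 = 2; upper rank = 20 × 0.900 = 18.
The 2nd smallest replicate is 5.55; the 18th is 6.57.

(5.55, 6.57)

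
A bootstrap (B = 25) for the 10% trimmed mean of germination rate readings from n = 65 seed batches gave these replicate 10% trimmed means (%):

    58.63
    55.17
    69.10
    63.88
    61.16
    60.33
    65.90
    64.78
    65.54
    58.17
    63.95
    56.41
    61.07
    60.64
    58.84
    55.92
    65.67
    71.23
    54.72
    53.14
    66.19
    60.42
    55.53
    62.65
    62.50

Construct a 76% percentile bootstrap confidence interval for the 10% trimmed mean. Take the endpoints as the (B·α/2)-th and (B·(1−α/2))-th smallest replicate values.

Sorted replicates: 53.14, 54.72, 55.17, 55.53, 55.92, 56.41, 58.17, 58.63, 58.84, 60.33, 60.42, 60.64, 61.07, 61.16, 62.50, 62.65, 63.88, 63.95, 64.78, 65.54, 65.67, 65.90, 66.19, 69.10, 71.23
α = 0.24; lower rank = 25 × 0.120 = 3; upper rank = 25 × 0.880 = 22.
The 3rd smallest replicate is 55.17; the 22nd is 65.90.

(55.17, 65.90)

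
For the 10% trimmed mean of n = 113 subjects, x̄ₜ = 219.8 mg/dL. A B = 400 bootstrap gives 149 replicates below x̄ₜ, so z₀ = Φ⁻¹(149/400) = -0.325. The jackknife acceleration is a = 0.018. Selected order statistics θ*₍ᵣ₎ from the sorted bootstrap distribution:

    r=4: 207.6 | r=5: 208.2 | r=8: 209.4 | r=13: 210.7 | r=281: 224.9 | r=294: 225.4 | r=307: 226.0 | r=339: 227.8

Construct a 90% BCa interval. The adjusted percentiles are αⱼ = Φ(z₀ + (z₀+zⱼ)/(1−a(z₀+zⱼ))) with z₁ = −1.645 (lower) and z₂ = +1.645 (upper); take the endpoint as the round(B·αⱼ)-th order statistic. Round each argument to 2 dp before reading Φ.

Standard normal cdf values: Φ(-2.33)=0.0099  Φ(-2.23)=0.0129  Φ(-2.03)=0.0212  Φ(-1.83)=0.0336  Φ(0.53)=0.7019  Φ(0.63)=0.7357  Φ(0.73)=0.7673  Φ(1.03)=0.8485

(208.2, 227.8)

Lower: z₀ + z₁ = -0.325 + (-1.645) = -1.970; 1 − a(z₀+z₁) = 1 − (0.018)(-1.970) = 1.0355; argument = -0.325 + (-1.970)/1.0355 = -2.2275 → -2.23.
α₁ = Φ(-2.23) = 0.0129; rank = round(400 × 0.0129) = 5; θ*₍5₎ = 208.2.
Upper: z₀ + z₂ = 1.320; 1 − a(z₀+z₂) = 0.9762; argument = 1.0271 → 1.03; α₂ = 0.8485; rank = 339; θ*₍339₎ = 227.8.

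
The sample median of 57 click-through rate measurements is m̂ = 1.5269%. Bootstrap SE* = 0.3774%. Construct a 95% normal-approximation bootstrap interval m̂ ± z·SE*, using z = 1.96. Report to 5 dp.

(0.78720, 2.26660)

Margin = 1.96 × 0.3774 = 0.739704
Interval: 1.5269 ± 0.739704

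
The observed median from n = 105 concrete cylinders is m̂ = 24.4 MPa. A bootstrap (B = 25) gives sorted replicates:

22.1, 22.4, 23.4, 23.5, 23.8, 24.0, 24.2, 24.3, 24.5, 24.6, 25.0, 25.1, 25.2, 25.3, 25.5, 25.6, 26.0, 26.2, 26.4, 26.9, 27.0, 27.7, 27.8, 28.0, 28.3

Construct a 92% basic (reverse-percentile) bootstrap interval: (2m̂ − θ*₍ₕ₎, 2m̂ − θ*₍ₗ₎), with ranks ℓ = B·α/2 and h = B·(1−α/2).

Percentile endpoints at ranks 1 and 24: θ*₍1₎ = 22.1, θ*₍24₎ = 28.0.
Basic interval reflects these around m̂:
  lower = 2 × 24.4 − 28.0 = 20.8
  upper = 2 × 24.4 − 22.1 = 26.7

(20.8, 26.7)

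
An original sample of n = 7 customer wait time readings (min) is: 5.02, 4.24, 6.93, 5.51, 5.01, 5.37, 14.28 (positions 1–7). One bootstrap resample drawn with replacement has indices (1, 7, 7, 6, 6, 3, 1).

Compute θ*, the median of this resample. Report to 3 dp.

Resample values: 5.02, 14.28, 14.28, 5.37, 5.37, 6.93, 5.02.
Sorted: 5.02, 5.02, 5.37, 5.37, 6.93, 14.28, 14.28
Median = middle value = 5.370

θ* = 5.370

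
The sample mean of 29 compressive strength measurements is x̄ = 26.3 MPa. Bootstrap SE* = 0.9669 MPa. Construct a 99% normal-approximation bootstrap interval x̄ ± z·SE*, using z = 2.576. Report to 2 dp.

(23.81, 28.79)

Margin = 2.576 × 0.9669 = 2.491
Interval: 26.3 ± 2.491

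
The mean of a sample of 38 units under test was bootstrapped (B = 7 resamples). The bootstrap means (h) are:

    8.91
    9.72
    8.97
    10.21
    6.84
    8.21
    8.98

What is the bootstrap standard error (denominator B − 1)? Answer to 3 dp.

Bootstrap SE is the standard deviation of the 7 replicate means.
Mean of replicates: (8.91 + 9.72 + 8.97 + 10.21 + 6.84 + 8.21 + 8.98) / 7 = 61.8400 / 7 = 8.8343
Sum of squared deviations: (+0.0757)² + (+0.8857)² + (+0.1357)² + (+1.3757)² + (−1.9943)² + (−0.6243)² + (+0.1457)² = 7.0894
Variance = 7.0894 / 6 = 1.1816
SE* = √1.1816

SE* = 1.087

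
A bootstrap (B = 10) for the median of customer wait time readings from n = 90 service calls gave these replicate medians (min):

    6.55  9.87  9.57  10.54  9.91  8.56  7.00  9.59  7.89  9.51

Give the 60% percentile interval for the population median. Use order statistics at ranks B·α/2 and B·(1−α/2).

(7.00, 9.87)

Sorted replicates: 6.55, 7.00, 7.89, 8.56, 9.51, 9.57, 9.59, 9.87, 9.91, 10.54
α = 0.40; lower rank = 10 × 0.200 = 2; upper rank = 10 × 0.800 = 8.
The 2nd smallest replicate is 7.00; the 8th is 9.87.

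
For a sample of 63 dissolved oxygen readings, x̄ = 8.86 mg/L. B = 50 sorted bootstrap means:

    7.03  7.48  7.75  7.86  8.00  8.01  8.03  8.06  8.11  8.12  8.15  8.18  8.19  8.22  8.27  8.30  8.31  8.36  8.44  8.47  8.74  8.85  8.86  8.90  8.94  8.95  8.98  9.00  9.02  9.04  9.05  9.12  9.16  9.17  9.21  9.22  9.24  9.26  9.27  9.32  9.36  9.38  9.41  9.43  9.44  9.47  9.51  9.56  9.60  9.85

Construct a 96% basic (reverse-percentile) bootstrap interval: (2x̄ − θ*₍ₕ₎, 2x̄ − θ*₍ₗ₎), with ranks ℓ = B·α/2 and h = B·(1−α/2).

(8.12, 10.69)

Percentile endpoints at ranks 1 and 49: θ*₍1₎ = 7.03, θ*₍49₎ = 9.60.
Basic interval reflects these around x̄:
  lower = 2 × 8.86 − 9.60 = 8.12
  upper = 2 × 8.86 − 7.03 = 10.69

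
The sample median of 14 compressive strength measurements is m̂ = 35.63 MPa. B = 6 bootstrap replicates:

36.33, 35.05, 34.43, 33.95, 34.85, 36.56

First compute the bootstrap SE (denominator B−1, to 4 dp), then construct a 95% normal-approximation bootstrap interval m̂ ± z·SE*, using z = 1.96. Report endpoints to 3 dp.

Mean of replicates = 35.1950; sum of squared deviations = 5.4267; SE* = √(5.4267/5) = 1.0418
Margin = 1.96 × 1.0418 = 2.0419
Interval: 35.63 ± 2.0419

(33.588, 37.672)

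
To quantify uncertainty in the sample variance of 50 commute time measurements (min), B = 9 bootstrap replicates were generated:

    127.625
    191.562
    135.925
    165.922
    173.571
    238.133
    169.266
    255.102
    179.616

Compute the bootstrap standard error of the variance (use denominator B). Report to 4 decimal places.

Bootstrap SE is the standard deviation of the 9 replicate variances.
Mean of replicates: (127.625 + 191.562 + 135.925 + 165.922 + 173.571 + 238.133 + 169.266 + 255.102 + 179.616) / 9 = 1636.72200 / 9 = 181.85800
Sum of squared deviations: (−54.23300)² + (+9.70400)² + (−45.93300)² + (−15.93600)² + (−8.28700)² + (+56.27500)² + (−12.59200)² + (+73.24400)² + (−2.24200)² = 14163.00105
Variance = 14163.00105 / 9 = 1573.66678
SE* = √1573.66678

SE* = 39.6695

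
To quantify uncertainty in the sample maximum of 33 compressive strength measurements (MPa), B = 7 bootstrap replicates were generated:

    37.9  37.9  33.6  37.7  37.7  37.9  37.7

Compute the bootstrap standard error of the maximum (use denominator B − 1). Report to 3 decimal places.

SE* = 1.591

Bootstrap SE is the standard deviation of the 7 replicate maximums.
Mean of replicates: (37.9 + 37.9 + 33.6 + 37.7 + 37.7 + 37.9 + 37.7) / 7 = 260.4000 / 7 = 37.2000
Sum of squared deviations: (+0.7000)² + (+0.7000)² + (−3.6000)² + (+0.5000)² + (+0.5000)² + (+0.7000)² + (+0.5000)² = 15.1800
Variance = 15.1800 / 6 = 2.5300
SE* = √2.5300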